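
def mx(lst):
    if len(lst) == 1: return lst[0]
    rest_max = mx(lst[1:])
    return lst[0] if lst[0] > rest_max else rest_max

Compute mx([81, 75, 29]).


mx([81, 75, 29]): compare 81 with mx([75, 29])
mx([75, 29]): compare 75 with mx([29])
mx([29]) = 29  (base case)
Compare 75 with 29 -> 75
Compare 81 with 75 -> 81

81


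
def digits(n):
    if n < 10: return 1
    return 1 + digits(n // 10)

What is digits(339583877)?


digits(339583877) = 1 + digits(33958387)
digits(33958387) = 1 + digits(3395838)
digits(3395838) = 1 + digits(339583)
digits(339583) = 1 + digits(33958)
digits(33958) = 1 + digits(3395)
digits(3395) = 1 + digits(339)
digits(339) = 1 + digits(33)
digits(33) = 1 + digits(3)
digits(3) = 1  (base case: 3 < 10)
Unwinding: 1 + 1 + 1 + 1 + 1 + 1 + 1 + 1 + 1 = 9

9


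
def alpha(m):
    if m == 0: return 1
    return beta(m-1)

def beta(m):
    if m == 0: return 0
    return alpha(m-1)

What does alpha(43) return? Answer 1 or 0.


alpha(43) = beta(42)
beta(42) = alpha(41)
alpha(41) = beta(40)
beta(40) = alpha(39)
alpha(39) = beta(38)
beta(38) = alpha(37)
alpha(37) = beta(36)
beta(36) = alpha(35)
alpha(35) = beta(34)
beta(34) = alpha(33)
alpha(33) = beta(32)
beta(32) = alpha(31)
alpha(31) = beta(30)
beta(30) = alpha(29)
alpha(29) = beta(28)
beta(28) = alpha(27)
alpha(27) = beta(26)
beta(26) = alpha(25)
alpha(25) = beta(24)
beta(24) = alpha(23)
alpha(23) = beta(22)
beta(22) = alpha(21)
alpha(21) = beta(20)
beta(20) = alpha(19)
alpha(19) = beta(18)
beta(18) = alpha(17)
alpha(17) = beta(16)
beta(16) = alpha(15)
alpha(15) = beta(14)
beta(14) = alpha(13)
alpha(13) = beta(12)
beta(12) = alpha(11)
alpha(11) = beta(10)
beta(10) = alpha(9)
alpha(9) = beta(8)
beta(8) = alpha(7)
alpha(7) = beta(6)
beta(6) = alpha(5)
alpha(5) = beta(4)
beta(4) = alpha(3)
alpha(3) = beta(2)
beta(2) = alpha(1)
alpha(1) = beta(0)
beta(0) = 0  (base case)
Result: 0

0


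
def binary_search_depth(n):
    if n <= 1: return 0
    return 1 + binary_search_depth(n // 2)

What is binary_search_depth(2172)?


2172 / 2 = 1086
1086 / 2 = 543
543 / 2 = 271
271 / 2 = 135
135 / 2 = 67
67 / 2 = 33
33 / 2 = 16
16 / 2 = 8
8 / 2 = 4
4 / 2 = 2
2 / 2 = 1
Reached 1 after 11 halvings

11


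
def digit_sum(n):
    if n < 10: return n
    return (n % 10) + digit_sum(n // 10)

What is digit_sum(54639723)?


digit_sum(54639723) = 3 + digit_sum(5463972)
digit_sum(5463972) = 2 + digit_sum(546397)
digit_sum(546397) = 7 + digit_sum(54639)
digit_sum(54639) = 9 + digit_sum(5463)
digit_sum(5463) = 3 + digit_sum(546)
digit_sum(546) = 6 + digit_sum(54)
digit_sum(54) = 4 + digit_sum(5)
digit_sum(5) = 5  (base case)
Total: 3 + 2 + 7 + 9 + 3 + 6 + 4 + 5 = 39

39


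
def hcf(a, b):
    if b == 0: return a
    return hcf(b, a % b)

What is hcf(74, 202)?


hcf(74, 202) = hcf(202, 74)
hcf(202, 74) = hcf(74, 54)
hcf(74, 54) = hcf(54, 20)
hcf(54, 20) = hcf(20, 14)
hcf(20, 14) = hcf(14, 6)
hcf(14, 6) = hcf(6, 2)
hcf(6, 2) = hcf(2, 0)
hcf(2, 0) = 2  (base case)

2


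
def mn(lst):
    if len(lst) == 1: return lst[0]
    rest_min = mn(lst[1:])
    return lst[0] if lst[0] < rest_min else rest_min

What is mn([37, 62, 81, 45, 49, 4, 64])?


mn([37, 62, 81, 45, 49, 4, 64]): compare 37 with mn([62, 81, 45, 49, 4, 64])
mn([62, 81, 45, 49, 4, 64]): compare 62 with mn([81, 45, 49, 4, 64])
mn([81, 45, 49, 4, 64]): compare 81 with mn([45, 49, 4, 64])
mn([45, 49, 4, 64]): compare 45 with mn([49, 4, 64])
mn([49, 4, 64]): compare 49 with mn([4, 64])
mn([4, 64]): compare 4 with mn([64])
mn([64]) = 64  (base case)
Compare 4 with 64 -> 4
Compare 49 with 4 -> 4
Compare 45 with 4 -> 4
Compare 81 with 4 -> 4
Compare 62 with 4 -> 4
Compare 37 with 4 -> 4

4


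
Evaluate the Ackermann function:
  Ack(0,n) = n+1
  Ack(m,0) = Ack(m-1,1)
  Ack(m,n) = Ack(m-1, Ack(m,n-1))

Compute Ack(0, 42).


Ack(0, 42) = 43
Result: Ack(0, 42) = 43

43


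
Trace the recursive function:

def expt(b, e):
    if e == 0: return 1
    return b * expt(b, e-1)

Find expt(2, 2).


expt(2, 2)
= 2 * expt(2, 1)
= 2 * 2 * expt(2, 0)
= 2 * 2 * 1
= 4

4


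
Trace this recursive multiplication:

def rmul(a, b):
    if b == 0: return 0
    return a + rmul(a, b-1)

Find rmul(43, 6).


rmul(43, 6) = 43 + rmul(43, 5)
rmul(43, 5) = 43 + rmul(43, 4)
rmul(43, 4) = 43 + rmul(43, 3)
rmul(43, 3) = 43 + rmul(43, 2)
rmul(43, 2) = 43 + rmul(43, 1)
rmul(43, 1) = 43 + rmul(43, 0)
rmul(43, 0) = 0  (base case)
Total: 43 + 43 + 43 + 43 + 43 + 43 + 0 = 258

258


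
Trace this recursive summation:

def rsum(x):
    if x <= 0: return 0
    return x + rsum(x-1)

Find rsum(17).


rsum(17)
= 17 + 16 + 15 + 14 + 13 + 12 + 11 + 10 + 9 + 8 + 7 + 6 + 5 + 4 + 3 + 2 + 1 + rsum(0)
= 17 + 16 + 15 + 14 + 13 + 12 + 11 + 10 + 9 + 8 + 7 + 6 + 5 + 4 + 3 + 2 + 1 + 0
= 153

153


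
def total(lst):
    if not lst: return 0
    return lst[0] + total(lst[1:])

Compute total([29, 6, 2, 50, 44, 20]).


total([29, 6, 2, 50, 44, 20]) = 29 + total([6, 2, 50, 44, 20])
total([6, 2, 50, 44, 20]) = 6 + total([2, 50, 44, 20])
total([2, 50, 44, 20]) = 2 + total([50, 44, 20])
total([50, 44, 20]) = 50 + total([44, 20])
total([44, 20]) = 44 + total([20])
total([20]) = 20 + total([])
total([]) = 0  (base case)
Total: 29 + 6 + 2 + 50 + 44 + 20 + 0 = 151

151


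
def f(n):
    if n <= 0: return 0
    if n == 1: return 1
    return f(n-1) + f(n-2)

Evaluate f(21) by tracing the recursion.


Computing f(21) bottom-up:
f(0) = 0
f(1) = 1
f(2) = f(1) + f(0) = 1 + 0 = 1
f(3) = f(2) + f(1) = 1 + 1 = 2
f(4) = f(3) + f(2) = 2 + 1 = 3
f(5) = f(4) + f(3) = 3 + 2 = 5
f(6) = f(5) + f(4) = 5 + 3 = 8
f(7) = f(6) + f(5) = 8 + 5 = 13
f(8) = f(7) + f(6) = 13 + 8 = 21
f(9) = f(8) + f(7) = 21 + 13 = 34
f(10) = f(9) + f(8) = 34 + 21 = 55
f(11) = f(10) + f(9) = 55 + 34 = 89
f(12) = f(11) + f(10) = 89 + 55 = 144
f(13) = f(12) + f(11) = 144 + 89 = 233
f(14) = f(13) + f(12) = 233 + 144 = 377
f(15) = f(14) + f(13) = 377 + 233 = 610
f(16) = f(15) + f(14) = 610 + 377 = 987
f(17) = f(16) + f(15) = 987 + 610 = 1597
f(18) = f(17) + f(16) = 1597 + 987 = 2584
f(19) = f(18) + f(17) = 2584 + 1597 = 4181
f(20) = f(19) + f(18) = 4181 + 2584 = 6765
f(21) = f(20) + f(19) = 6765 + 4181 = 10946

10946


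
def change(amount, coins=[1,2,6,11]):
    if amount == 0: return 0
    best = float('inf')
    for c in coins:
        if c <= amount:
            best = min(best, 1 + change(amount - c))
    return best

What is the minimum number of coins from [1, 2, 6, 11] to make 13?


Building up with DP:
change(0) = 0
change(1) = min(1+change(0)=1+0=1) = 1
change(2) = min(1+change(1)=1+1=2, 1+change(0)=1+0=1) = 1
change(3) = min(1+change(2)=1+1=2, 1+change(1)=1+1=2) = 2
change(4) = min(1+change(3)=1+2=3, 1+change(2)=1+1=2) = 2
change(5) = min(1+change(4)=1+2=3, 1+change(3)=1+2=3) = 3
change(6) = min(1+change(5)=1+3=4, 1+change(4)=1+2=3, 1+change(0)=1+0=1) = 1
change(7) = min(1+change(6)=1+1=2, 1+change(5)=1+3=4, 1+change(1)=1+1=2) = 2
change(8) = min(1+change(7)=1+2=3, 1+change(6)=1+1=2, 1+change(2)=1+1=2) = 2
change(9) = min(1+change(8)=1+2=3, 1+change(7)=1+2=3, 1+change(3)=1+2=3) = 3
change(10) = min(1+change(9)=1+3=4, 1+change(8)=1+2=3, 1+change(4)=1+2=3) = 3
change(11) = min(1+change(10)=1+3=4, 1+change(9)=1+3=4, 1+change(5)=1+3=4, 1+change(0)=1+0=1) = 1
change(12) = min(1+change(11)=1+1=2, 1+change(10)=1+3=4, 1+change(6)=1+1=2, 1+change(1)=1+1=2) = 2
change(13) = min(1+change(12)=1+2=3, 1+change(11)=1+1=2, 1+change(7)=1+2=3, 1+change(2)=1+1=2) = 2

2


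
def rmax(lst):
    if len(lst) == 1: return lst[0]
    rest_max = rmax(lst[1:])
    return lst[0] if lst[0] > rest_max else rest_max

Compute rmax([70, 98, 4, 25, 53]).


rmax([70, 98, 4, 25, 53]): compare 70 with rmax([98, 4, 25, 53])
rmax([98, 4, 25, 53]): compare 98 with rmax([4, 25, 53])
rmax([4, 25, 53]): compare 4 with rmax([25, 53])
rmax([25, 53]): compare 25 with rmax([53])
rmax([53]) = 53  (base case)
Compare 25 with 53 -> 53
Compare 4 with 53 -> 53
Compare 98 with 53 -> 98
Compare 70 with 98 -> 98

98


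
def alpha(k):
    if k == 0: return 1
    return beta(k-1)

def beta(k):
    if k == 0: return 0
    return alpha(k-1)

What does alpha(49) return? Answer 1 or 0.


alpha(49) = beta(48)
beta(48) = alpha(47)
alpha(47) = beta(46)
beta(46) = alpha(45)
alpha(45) = beta(44)
beta(44) = alpha(43)
alpha(43) = beta(42)
beta(42) = alpha(41)
alpha(41) = beta(40)
beta(40) = alpha(39)
alpha(39) = beta(38)
beta(38) = alpha(37)
alpha(37) = beta(36)
beta(36) = alpha(35)
alpha(35) = beta(34)
beta(34) = alpha(33)
alpha(33) = beta(32)
beta(32) = alpha(31)
alpha(31) = beta(30)
beta(30) = alpha(29)
alpha(29) = beta(28)
beta(28) = alpha(27)
alpha(27) = beta(26)
beta(26) = alpha(25)
alpha(25) = beta(24)
beta(24) = alpha(23)
alpha(23) = beta(22)
beta(22) = alpha(21)
alpha(21) = beta(20)
beta(20) = alpha(19)
alpha(19) = beta(18)
beta(18) = alpha(17)
alpha(17) = beta(16)
beta(16) = alpha(15)
alpha(15) = beta(14)
beta(14) = alpha(13)
alpha(13) = beta(12)
beta(12) = alpha(11)
alpha(11) = beta(10)
beta(10) = alpha(9)
alpha(9) = beta(8)
beta(8) = alpha(7)
alpha(7) = beta(6)
beta(6) = alpha(5)
alpha(5) = beta(4)
beta(4) = alpha(3)
alpha(3) = beta(2)
beta(2) = alpha(1)
alpha(1) = beta(0)
beta(0) = 0  (base case)
Result: 0

0


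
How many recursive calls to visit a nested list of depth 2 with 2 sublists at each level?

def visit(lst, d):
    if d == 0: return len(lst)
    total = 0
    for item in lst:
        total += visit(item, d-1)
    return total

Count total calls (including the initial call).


At depth 0 (root): 1 call
At depth 1: each of 1 parents calls visit on 2 children = 2 calls
At depth 2: each of 2 parents calls visit on 2 children = 4 calls
Total: 1 + 2 + 4 = 7

7


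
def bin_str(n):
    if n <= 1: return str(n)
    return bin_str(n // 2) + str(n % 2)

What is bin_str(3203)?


bin_str(3203) = bin_str(1601) + '1'
bin_str(1601) = bin_str(800) + '1'
bin_str(800) = bin_str(400) + '0'
bin_str(400) = bin_str(200) + '0'
bin_str(200) = bin_str(100) + '0'
bin_str(100) = bin_str(50) + '0'
bin_str(50) = bin_str(25) + '0'
bin_str(25) = bin_str(12) + '1'
bin_str(12) = bin_str(6) + '0'
bin_str(6) = bin_str(3) + '0'
bin_str(3) = bin_str(1) + '1'
bin_str(1) = '1'  (base case)
Concatenating: '1' + '1' + '0' + '0' + '1' + '0' + '0' + '0' + '0' + '0' + '1' + '1' = '110010000011'

110010000011


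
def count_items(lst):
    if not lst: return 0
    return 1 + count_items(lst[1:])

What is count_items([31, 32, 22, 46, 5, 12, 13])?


count_items([31, 32, 22, 46, 5, 12, 13]) = 1 + count_items([32, 22, 46, 5, 12, 13])
count_items([32, 22, 46, 5, 12, 13]) = 1 + count_items([22, 46, 5, 12, 13])
count_items([22, 46, 5, 12, 13]) = 1 + count_items([46, 5, 12, 13])
count_items([46, 5, 12, 13]) = 1 + count_items([5, 12, 13])
count_items([5, 12, 13]) = 1 + count_items([12, 13])
count_items([12, 13]) = 1 + count_items([13])
count_items([13]) = 1 + count_items([])
count_items([]) = 0  (base case)
Unwinding: 1 + 1 + 1 + 1 + 1 + 1 + 1 + 0 = 7

7


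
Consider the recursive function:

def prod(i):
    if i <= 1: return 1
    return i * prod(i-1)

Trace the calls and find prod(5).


prod(5)
= 5 * prod(4)
= 5 * 4 * prod(3)
= 5 * 4 * 3 * prod(2)
= 5 * 4 * 3 * 2 * prod(1)
= 5 * 4 * 3 * 2 * 1
= 120

120


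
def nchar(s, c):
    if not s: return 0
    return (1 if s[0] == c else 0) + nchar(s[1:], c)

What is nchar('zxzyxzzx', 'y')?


s[0]='z' != 'y' -> 0
s[0]='x' != 'y' -> 0
s[0]='z' != 'y' -> 0
s[0]='y' == 'y' -> 1
s[0]='x' != 'y' -> 0
s[0]='z' != 'y' -> 0
s[0]='z' != 'y' -> 0
s[0]='x' != 'y' -> 0
Sum: 0 + 0 + 0 + 1 + 0 + 0 + 0 + 0 = 1

1


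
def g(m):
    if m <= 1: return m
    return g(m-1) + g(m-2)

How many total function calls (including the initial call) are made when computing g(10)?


Let C(n) = total calls for g(n)
C(0) = 1, C(1) = 1
C(2) = 1 + C(1) + C(0) = 1 + 1 + 1 = 3
C(3) = 1 + C(2) + C(1) = 1 + 3 + 1 = 5
C(4) = 1 + C(3) + C(2) = 1 + 5 + 3 = 9
C(5) = 1 + C(4) + C(3) = 1 + 9 + 5 = 15
C(6) = 1 + C(5) + C(4) = 1 + 15 + 9 = 25
C(7) = 1 + C(6) + C(5) = 1 + 25 + 15 = 41
C(8) = 1 + C(7) + C(6) = 1 + 41 + 25 = 67
C(9) = 1 + C(8) + C(7) = 1 + 67 + 41 = 109
C(10) = 1 + C(9) + C(8) = 1 + 109 + 67 = 177

177


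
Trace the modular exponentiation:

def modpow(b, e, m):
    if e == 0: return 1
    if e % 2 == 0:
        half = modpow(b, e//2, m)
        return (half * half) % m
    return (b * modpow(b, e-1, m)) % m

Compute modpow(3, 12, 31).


modpow(3, 12, 31): e is even, compute modpow(3, 6, 31)
  modpow(3, 6, 31): e is even, compute modpow(3, 3, 31)
    modpow(3, 3, 31): e is odd, compute modpow(3, 2, 31)
      modpow(3, 2, 31): e is even, compute modpow(3, 1, 31)
        modpow(3, 1, 31): e is odd, compute modpow(3, 0, 31)
          modpow(3, 0, 31) = 1
        (3 * 1) % 31 = 3
      half=3, (3*3) % 31 = 9
    (3 * 9) % 31 = 27
  half=27, (27*27) % 31 = 16
half=16, (16*16) % 31 = 8

8


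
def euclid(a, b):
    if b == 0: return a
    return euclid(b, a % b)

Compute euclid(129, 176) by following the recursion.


euclid(129, 176) = euclid(176, 129)
euclid(176, 129) = euclid(129, 47)
euclid(129, 47) = euclid(47, 35)
euclid(47, 35) = euclid(35, 12)
euclid(35, 12) = euclid(12, 11)
euclid(12, 11) = euclid(11, 1)
euclid(11, 1) = euclid(1, 0)
euclid(1, 0) = 1  (base case)

1


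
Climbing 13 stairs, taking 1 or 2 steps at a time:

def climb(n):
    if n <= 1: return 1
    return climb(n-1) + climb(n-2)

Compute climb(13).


Building up from base cases:
climb(0) = 1
climb(1) = 1
climb(2) = climb(1) + climb(0) = 1 + 1 = 2
climb(3) = climb(2) + climb(1) = 2 + 1 = 3
climb(4) = climb(3) + climb(2) = 3 + 2 = 5
climb(5) = climb(4) + climb(3) = 5 + 3 = 8
climb(6) = climb(5) + climb(4) = 8 + 5 = 13
climb(7) = climb(6) + climb(5) = 13 + 8 = 21
climb(8) = climb(7) + climb(6) = 21 + 13 = 34
climb(9) = climb(8) + climb(7) = 34 + 21 = 55
climb(10) = climb(9) + climb(8) = 55 + 34 = 89
climb(11) = climb(10) + climb(9) = 89 + 55 = 144
climb(12) = climb(11) + climb(10) = 144 + 89 = 233
climb(13) = climb(12) + climb(11) = 233 + 144 = 377

377


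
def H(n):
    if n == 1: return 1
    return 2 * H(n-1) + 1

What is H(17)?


H(17) = 2 * H(16) + 1
H(16) = 2 * H(15) + 1
H(15) = 2 * H(14) + 1
H(14) = 2 * H(13) + 1
H(13) = 2 * H(12) + 1
H(12) = 2 * H(11) + 1
H(11) = 2 * H(10) + 1
H(10) = 2 * H(9) + 1
H(9) = 2 * H(8) + 1
H(8) = 2 * H(7) + 1
H(7) = 2 * H(6) + 1
H(6) = 2 * H(5) + 1
H(5) = 2 * H(4) + 1
H(4) = 2 * H(3) + 1
H(3) = 2 * H(2) + 1
H(2) = 2 * H(1) + 1
H(1) = 1  (base case)
H(2) = 2 * 1 + 1 = 3
H(3) = 2 * 3 + 1 = 7
H(4) = 2 * 7 + 1 = 15
H(5) = 2 * 15 + 1 = 31
H(6) = 2 * 31 + 1 = 63
H(7) = 2 * 63 + 1 = 127
H(8) = 2 * 127 + 1 = 255
H(9) = 2 * 255 + 1 = 511
H(10) = 2 * 511 + 1 = 1023
H(11) = 2 * 1023 + 1 = 2047
H(12) = 2 * 2047 + 1 = 4095
H(13) = 2 * 4095 + 1 = 8191
H(14) = 2 * 8191 + 1 = 16383
H(15) = 2 * 16383 + 1 = 32767
H(16) = 2 * 32767 + 1 = 65535
H(17) = 2 * 65535 + 1 = 131071

131071


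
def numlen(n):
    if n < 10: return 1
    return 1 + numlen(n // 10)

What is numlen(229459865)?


numlen(229459865) = 1 + numlen(22945986)
numlen(22945986) = 1 + numlen(2294598)
numlen(2294598) = 1 + numlen(229459)
numlen(229459) = 1 + numlen(22945)
numlen(22945) = 1 + numlen(2294)
numlen(2294) = 1 + numlen(229)
numlen(229) = 1 + numlen(22)
numlen(22) = 1 + numlen(2)
numlen(2) = 1  (base case: 2 < 10)
Unwinding: 1 + 1 + 1 + 1 + 1 + 1 + 1 + 1 + 1 = 9

9


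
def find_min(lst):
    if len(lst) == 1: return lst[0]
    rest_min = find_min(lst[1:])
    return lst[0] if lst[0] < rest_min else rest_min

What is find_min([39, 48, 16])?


find_min([39, 48, 16]): compare 39 with find_min([48, 16])
find_min([48, 16]): compare 48 with find_min([16])
find_min([16]) = 16  (base case)
Compare 48 with 16 -> 16
Compare 39 with 16 -> 16

16


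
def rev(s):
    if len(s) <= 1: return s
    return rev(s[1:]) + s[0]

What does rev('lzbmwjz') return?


rev('lzbmwjz') = rev('zbmwjz') + 'l'
rev('zbmwjz') = rev('bmwjz') + 'z'
rev('bmwjz') = rev('mwjz') + 'b'
rev('mwjz') = rev('wjz') + 'm'
rev('wjz') = rev('jz') + 'w'
rev('jz') = rev('z') + 'j'
rev('z') = 'z'  (base case)
Concatenating: 'z' + 'j' + 'w' + 'm' + 'b' + 'z' + 'l' = 'zjwmbzl'

zjwmbzl


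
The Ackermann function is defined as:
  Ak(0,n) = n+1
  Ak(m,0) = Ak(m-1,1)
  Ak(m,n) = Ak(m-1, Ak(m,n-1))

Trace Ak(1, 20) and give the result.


Ak(1, 20) = Ak(0, Ak(1, 19))
  Ak(1, 19) = Ak(0, Ak(1, 18))
    Ak(1, 18) = Ak(0, Ak(1, 17))
      Ak(1, 17) = Ak(0, Ak(1, 16))
        Ak(1, 16) = Ak(0, Ak(1, 15))
          Ak(1, 15) = Ak(0, Ak(1, 14))
          Ak(1, 14) = Ak(0, Ak(1, 13))
          Ak(1, 13) = Ak(0, Ak(1, 12))
          Ak(1, 12) = Ak(0, Ak(1, 11))
          Ak(1, 11) = Ak(0, Ak(1, 10))
          Ak(1, 10) = Ak(0, Ak(1, 9))
          Ak(1, 9) = Ak(0, Ak(1, 8))
          Ak(1, 8) = Ak(0, Ak(1, 7))
          Ak(1, 7) = Ak(0, Ak(1, 6))
          Ak(1, 6) = Ak(0, Ak(1, 5))
          Ak(1, 5) = Ak(0, Ak(1, 4))
          Ak(1, 4) = Ak(0, Ak(1, 3))
          Ak(1, 3) = Ak(0, Ak(1, 2))
          Ak(1, 2) = Ak(0, Ak(1, 1))
          Ak(1, 1) = Ak(0, Ak(1, 0))
          Ak(1, 0) = Ak(0, 1)
          Ak(0, 1) = 2
            = Ak(0, 2)
          Ak(0, 2) = 3
            = Ak(0, 3)
... (trace truncated)
Result: Ak(1, 20) = 22

22


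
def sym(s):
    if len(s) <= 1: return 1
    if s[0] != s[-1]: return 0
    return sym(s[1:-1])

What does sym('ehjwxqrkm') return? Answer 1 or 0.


sym('ehjwxqrkm'): s[0]='e' != s[-1]='m' -> return 0
Result: 0 (not a palindrome)

0


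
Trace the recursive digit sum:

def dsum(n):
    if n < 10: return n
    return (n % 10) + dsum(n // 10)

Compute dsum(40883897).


dsum(40883897) = 7 + dsum(4088389)
dsum(4088389) = 9 + dsum(408838)
dsum(408838) = 8 + dsum(40883)
dsum(40883) = 3 + dsum(4088)
dsum(4088) = 8 + dsum(408)
dsum(408) = 8 + dsum(40)
dsum(40) = 0 + dsum(4)
dsum(4) = 4  (base case)
Total: 7 + 9 + 8 + 3 + 8 + 8 + 0 + 4 = 47

47


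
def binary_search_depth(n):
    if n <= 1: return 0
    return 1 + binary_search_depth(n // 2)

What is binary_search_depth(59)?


59 / 2 = 29
29 / 2 = 14
14 / 2 = 7
7 / 2 = 3
3 / 2 = 1
Reached 1 after 5 halvings

5


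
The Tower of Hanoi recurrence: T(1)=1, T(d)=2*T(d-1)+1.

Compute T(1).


T(1) = 1  (base case)

1


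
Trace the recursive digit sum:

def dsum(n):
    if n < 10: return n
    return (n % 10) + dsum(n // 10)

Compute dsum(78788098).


dsum(78788098) = 8 + dsum(7878809)
dsum(7878809) = 9 + dsum(787880)
dsum(787880) = 0 + dsum(78788)
dsum(78788) = 8 + dsum(7878)
dsum(7878) = 8 + dsum(787)
dsum(787) = 7 + dsum(78)
dsum(78) = 8 + dsum(7)
dsum(7) = 7  (base case)
Total: 8 + 9 + 0 + 8 + 8 + 7 + 8 + 7 = 55

55


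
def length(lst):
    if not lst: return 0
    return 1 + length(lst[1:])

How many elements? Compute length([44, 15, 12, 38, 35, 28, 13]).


length([44, 15, 12, 38, 35, 28, 13]) = 1 + length([15, 12, 38, 35, 28, 13])
length([15, 12, 38, 35, 28, 13]) = 1 + length([12, 38, 35, 28, 13])
length([12, 38, 35, 28, 13]) = 1 + length([38, 35, 28, 13])
length([38, 35, 28, 13]) = 1 + length([35, 28, 13])
length([35, 28, 13]) = 1 + length([28, 13])
length([28, 13]) = 1 + length([13])
length([13]) = 1 + length([])
length([]) = 0  (base case)
Unwinding: 1 + 1 + 1 + 1 + 1 + 1 + 1 + 0 = 7

7


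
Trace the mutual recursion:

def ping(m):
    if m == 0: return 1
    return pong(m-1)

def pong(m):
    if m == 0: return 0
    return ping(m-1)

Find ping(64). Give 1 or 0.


ping(64) = pong(63)
pong(63) = ping(62)
ping(62) = pong(61)
pong(61) = ping(60)
ping(60) = pong(59)
pong(59) = ping(58)
ping(58) = pong(57)
pong(57) = ping(56)
ping(56) = pong(55)
pong(55) = ping(54)
ping(54) = pong(53)
pong(53) = ping(52)
ping(52) = pong(51)
pong(51) = ping(50)
ping(50) = pong(49)
pong(49) = ping(48)
ping(48) = pong(47)
pong(47) = ping(46)
ping(46) = pong(45)
pong(45) = ping(44)
ping(44) = pong(43)
pong(43) = ping(42)
ping(42) = pong(41)
pong(41) = ping(40)
ping(40) = pong(39)
pong(39) = ping(38)
ping(38) = pong(37)
pong(37) = ping(36)
ping(36) = pong(35)
pong(35) = ping(34)
ping(34) = pong(33)
pong(33) = ping(32)
ping(32) = pong(31)
pong(31) = ping(30)
ping(30) = pong(29)
pong(29) = ping(28)
ping(28) = pong(27)
pong(27) = ping(26)
ping(26) = pong(25)
pong(25) = ping(24)
ping(24) = pong(23)
pong(23) = ping(22)
ping(22) = pong(21)
pong(21) = ping(20)
ping(20) = pong(19)
pong(19) = ping(18)
ping(18) = pong(17)
pong(17) = ping(16)
ping(16) = pong(15)
pong(15) = ping(14)
ping(14) = pong(13)
pong(13) = ping(12)
ping(12) = pong(11)
pong(11) = ping(10)
ping(10) = pong(9)
pong(9) = ping(8)
ping(8) = pong(7)
pong(7) = ping(6)
ping(6) = pong(5)
pong(5) = ping(4)
ping(4) = pong(3)
pong(3) = ping(2)
ping(2) = pong(1)
pong(1) = ping(0)
ping(0) = 1  (base case)
Result: 1

1


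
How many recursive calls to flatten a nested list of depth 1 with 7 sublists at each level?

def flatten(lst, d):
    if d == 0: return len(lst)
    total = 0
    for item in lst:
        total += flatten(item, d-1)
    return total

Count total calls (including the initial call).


At depth 0 (root): 1 call
At depth 1: each of 1 parents calls flatten on 7 children = 7 calls
Total: 1 + 7 = 8

8


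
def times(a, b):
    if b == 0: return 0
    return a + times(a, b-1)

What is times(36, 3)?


times(36, 3) = 36 + times(36, 2)
times(36, 2) = 36 + times(36, 1)
times(36, 1) = 36 + times(36, 0)
times(36, 0) = 0  (base case)
Total: 36 + 36 + 36 + 0 = 108

108


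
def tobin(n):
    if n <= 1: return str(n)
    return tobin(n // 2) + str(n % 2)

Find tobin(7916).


tobin(7916) = tobin(3958) + '0'
tobin(3958) = tobin(1979) + '0'
tobin(1979) = tobin(989) + '1'
tobin(989) = tobin(494) + '1'
tobin(494) = tobin(247) + '0'
tobin(247) = tobin(123) + '1'
tobin(123) = tobin(61) + '1'
tobin(61) = tobin(30) + '1'
tobin(30) = tobin(15) + '0'
tobin(15) = tobin(7) + '1'
tobin(7) = tobin(3) + '1'
tobin(3) = tobin(1) + '1'
tobin(1) = '1'  (base case)
Concatenating: '1' + '1' + '1' + '1' + '0' + '1' + '1' + '1' + '0' + '1' + '1' + '0' + '0' = '1111011101100'

1111011101100


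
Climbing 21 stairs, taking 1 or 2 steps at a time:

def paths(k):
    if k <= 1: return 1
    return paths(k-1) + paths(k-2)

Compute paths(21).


Building up from base cases:
paths(0) = 1
paths(1) = 1
paths(2) = paths(1) + paths(0) = 1 + 1 = 2
paths(3) = paths(2) + paths(1) = 2 + 1 = 3
paths(4) = paths(3) + paths(2) = 3 + 2 = 5
paths(5) = paths(4) + paths(3) = 5 + 3 = 8
paths(6) = paths(5) + paths(4) = 8 + 5 = 13
paths(7) = paths(6) + paths(5) = 13 + 8 = 21
paths(8) = paths(7) + paths(6) = 21 + 13 = 34
paths(9) = paths(8) + paths(7) = 34 + 21 = 55
paths(10) = paths(9) + paths(8) = 55 + 34 = 89
paths(11) = paths(10) + paths(9) = 89 + 55 = 144
paths(12) = paths(11) + paths(10) = 144 + 89 = 233
paths(13) = paths(12) + paths(11) = 233 + 144 = 377
paths(14) = paths(13) + paths(12) = 377 + 233 = 610
paths(15) = paths(14) + paths(13) = 610 + 377 = 987
paths(16) = paths(15) + paths(14) = 987 + 610 = 1597
paths(17) = paths(16) + paths(15) = 1597 + 987 = 2584
paths(18) = paths(17) + paths(16) = 2584 + 1597 = 4181
paths(19) = paths(18) + paths(17) = 4181 + 2584 = 6765
paths(20) = paths(19) + paths(18) = 6765 + 4181 = 10946
paths(21) = paths(20) + paths(19) = 10946 + 6765 = 17711

17711


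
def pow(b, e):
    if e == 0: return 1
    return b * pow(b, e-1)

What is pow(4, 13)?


pow(4, 13)
= 4 * pow(4, 12)
= 4 * 4 * pow(4, 11)
= 4 * 4 * 4 * pow(4, 10)
= 4 * 4 * 4 * 4 * pow(4, 9)
= 4 * 4 * 4 * 4 * 4 * pow(4, 8)
= 4 * 4 * 4 * 4 * 4 * 4 * pow(4, 7)
= 4 * 4 * 4 * 4 * 4 * 4 * 4 * pow(4, 6)
= 4 * 4 * 4 * 4 * 4 * 4 * 4 * 4 * pow(4, 5)
= 4 * 4 * 4 * 4 * 4 * 4 * 4 * 4 * 4 * pow(4, 4)
= 4 * 4 * 4 * 4 * 4 * 4 * 4 * 4 * 4 * 4 * pow(4, 3)
= 4 * 4 * 4 * 4 * 4 * 4 * 4 * 4 * 4 * 4 * 4 * pow(4, 2)
= 4 * 4 * 4 * 4 * 4 * 4 * 4 * 4 * 4 * 4 * 4 * 4 * pow(4, 1)
= 4 * 4 * 4 * 4 * 4 * 4 * 4 * 4 * 4 * 4 * 4 * 4 * 4 * pow(4, 0)
= 4 * 4 * 4 * 4 * 4 * 4 * 4 * 4 * 4 * 4 * 4 * 4 * 4 * 1
= 67108864

67108864


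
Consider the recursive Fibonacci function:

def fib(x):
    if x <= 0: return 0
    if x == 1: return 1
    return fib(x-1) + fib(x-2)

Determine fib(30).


Computing fib(30) bottom-up:
fib(0) = 0
fib(1) = 1
fib(2) = fib(1) + fib(0) = 1 + 0 = 1
fib(3) = fib(2) + fib(1) = 1 + 1 = 2
fib(4) = fib(3) + fib(2) = 2 + 1 = 3
fib(5) = fib(4) + fib(3) = 3 + 2 = 5
fib(6) = fib(5) + fib(4) = 5 + 3 = 8
fib(7) = fib(6) + fib(5) = 8 + 5 = 13
fib(8) = fib(7) + fib(6) = 13 + 8 = 21
fib(9) = fib(8) + fib(7) = 21 + 13 = 34
fib(10) = fib(9) + fib(8) = 34 + 21 = 55
fib(11) = fib(10) + fib(9) = 55 + 34 = 89
fib(12) = fib(11) + fib(10) = 89 + 55 = 144
fib(13) = fib(12) + fib(11) = 144 + 89 = 233
fib(14) = fib(13) + fib(12) = 233 + 144 = 377
fib(15) = fib(14) + fib(13) = 377 + 233 = 610
fib(16) = fib(15) + fib(14) = 610 + 377 = 987
fib(17) = fib(16) + fib(15) = 987 + 610 = 1597
fib(18) = fib(17) + fib(16) = 1597 + 987 = 2584
fib(19) = fib(18) + fib(17) = 2584 + 1597 = 4181
fib(20) = fib(19) + fib(18) = 4181 + 2584 = 6765
fib(21) = fib(20) + fib(19) = 6765 + 4181 = 10946
fib(22) = fib(21) + fib(20) = 10946 + 6765 = 17711
fib(23) = fib(22) + fib(21) = 17711 + 10946 = 28657
fib(24) = fib(23) + fib(22) = 28657 + 17711 = 46368
fib(25) = fib(24) + fib(23) = 46368 + 28657 = 75025
fib(26) = fib(25) + fib(24) = 75025 + 46368 = 121393
fib(27) = fib(26) + fib(25) = 121393 + 75025 = 196418
fib(28) = fib(27) + fib(26) = 196418 + 121393 = 317811
fib(29) = fib(28) + fib(27) = 317811 + 196418 = 514229
fib(30) = fib(29) + fib(28) = 514229 + 317811 = 832040

832040


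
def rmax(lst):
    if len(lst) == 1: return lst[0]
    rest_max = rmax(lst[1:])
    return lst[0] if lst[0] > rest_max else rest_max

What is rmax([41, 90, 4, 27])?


rmax([41, 90, 4, 27]): compare 41 with rmax([90, 4, 27])
rmax([90, 4, 27]): compare 90 with rmax([4, 27])
rmax([4, 27]): compare 4 with rmax([27])
rmax([27]) = 27  (base case)
Compare 4 with 27 -> 27
Compare 90 with 27 -> 90
Compare 41 with 90 -> 90

90


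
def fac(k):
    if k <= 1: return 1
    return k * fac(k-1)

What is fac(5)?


fac(5)
= 5 * fac(4)
= 5 * 4 * fac(3)
= 5 * 4 * 3 * fac(2)
= 5 * 4 * 3 * 2 * fac(1)
= 5 * 4 * 3 * 2 * 1
= 120

120


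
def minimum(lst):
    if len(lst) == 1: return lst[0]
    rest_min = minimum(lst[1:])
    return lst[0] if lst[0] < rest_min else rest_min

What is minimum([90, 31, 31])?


minimum([90, 31, 31]): compare 90 with minimum([31, 31])
minimum([31, 31]): compare 31 with minimum([31])
minimum([31]) = 31  (base case)
Compare 31 with 31 -> 31
Compare 90 with 31 -> 31

31


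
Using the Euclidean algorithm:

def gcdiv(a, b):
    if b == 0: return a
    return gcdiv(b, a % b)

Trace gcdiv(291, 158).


gcdiv(291, 158) = gcdiv(158, 133)
gcdiv(158, 133) = gcdiv(133, 25)
gcdiv(133, 25) = gcdiv(25, 8)
gcdiv(25, 8) = gcdiv(8, 1)
gcdiv(8, 1) = gcdiv(1, 0)
gcdiv(1, 0) = 1  (base case)

1


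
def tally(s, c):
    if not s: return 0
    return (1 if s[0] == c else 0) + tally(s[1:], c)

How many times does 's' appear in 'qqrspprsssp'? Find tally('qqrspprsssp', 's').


s[0]='q' != 's' -> 0
s[0]='q' != 's' -> 0
s[0]='r' != 's' -> 0
s[0]='s' == 's' -> 1
s[0]='p' != 's' -> 0
s[0]='p' != 's' -> 0
s[0]='r' != 's' -> 0
s[0]='s' == 's' -> 1
s[0]='s' == 's' -> 1
s[0]='s' == 's' -> 1
s[0]='p' != 's' -> 0
Sum: 0 + 0 + 0 + 1 + 0 + 0 + 0 + 1 + 1 + 1 + 0 = 4

4


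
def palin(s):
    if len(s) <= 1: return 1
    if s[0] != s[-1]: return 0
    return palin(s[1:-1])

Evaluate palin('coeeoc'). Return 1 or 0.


palin('coeeoc'): s[0]='c' == s[-1]='c' -> check palin('oeeo')
palin('oeeo'): s[0]='o' == s[-1]='o' -> check palin('ee')
palin('ee'): s[0]='e' == s[-1]='e' -> check palin('')
palin(''): len <= 1 -> return 1  (base case)
Result: 1 (palindrome)

1


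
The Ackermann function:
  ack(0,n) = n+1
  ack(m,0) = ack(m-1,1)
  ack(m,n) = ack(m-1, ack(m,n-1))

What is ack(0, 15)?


ack(0, 15) = 16
Result: ack(0, 15) = 16

16


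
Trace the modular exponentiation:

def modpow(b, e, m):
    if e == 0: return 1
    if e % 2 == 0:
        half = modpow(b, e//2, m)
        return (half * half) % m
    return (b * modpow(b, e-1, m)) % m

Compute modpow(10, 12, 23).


modpow(10, 12, 23): e is even, compute modpow(10, 6, 23)
  modpow(10, 6, 23): e is even, compute modpow(10, 3, 23)
    modpow(10, 3, 23): e is odd, compute modpow(10, 2, 23)
      modpow(10, 2, 23): e is even, compute modpow(10, 1, 23)
        modpow(10, 1, 23): e is odd, compute modpow(10, 0, 23)
          modpow(10, 0, 23) = 1
        (10 * 1) % 23 = 10
      half=10, (10*10) % 23 = 8
    (10 * 8) % 23 = 11
  half=11, (11*11) % 23 = 6
half=6, (6*6) % 23 = 13

13


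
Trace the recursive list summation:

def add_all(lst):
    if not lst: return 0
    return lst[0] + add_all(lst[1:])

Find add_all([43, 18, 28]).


add_all([43, 18, 28]) = 43 + add_all([18, 28])
add_all([18, 28]) = 18 + add_all([28])
add_all([28]) = 28 + add_all([])
add_all([]) = 0  (base case)
Total: 43 + 18 + 28 + 0 = 89

89


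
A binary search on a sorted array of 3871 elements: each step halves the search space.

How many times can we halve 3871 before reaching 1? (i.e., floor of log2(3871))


3871 / 2 = 1935
1935 / 2 = 967
967 / 2 = 483
483 / 2 = 241
241 / 2 = 120
120 / 2 = 60
60 / 2 = 30
30 / 2 = 15
15 / 2 = 7
7 / 2 = 3
3 / 2 = 1
Reached 1 after 11 halvings

11


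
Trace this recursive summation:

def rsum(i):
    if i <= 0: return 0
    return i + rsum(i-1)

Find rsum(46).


rsum(46)
= 46 + 45 + 44 + 43 + 42 + 41 + 40 + 39 + 38 + 37 + 36 + 35 + 34 + 33 + 32 + 31 + 30 + 29 + 28 + 27 + 26 + 25 + 24 + 23 + 22 + 21 + 20 + 19 + 18 + 17 + 16 + 15 + 14 + 13 + 12 + 11 + 10 + 9 + 8 + 7 + 6 + 5 + 4 + 3 + 2 + 1 + rsum(0)
= 46 + 45 + 44 + 43 + 42 + 41 + 40 + 39 + 38 + 37 + 36 + 35 + 34 + 33 + 32 + 31 + 30 + 29 + 28 + 27 + 26 + 25 + 24 + 23 + 22 + 21 + 20 + 19 + 18 + 17 + 16 + 15 + 14 + 13 + 12 + 11 + 10 + 9 + 8 + 7 + 6 + 5 + 4 + 3 + 2 + 1 + 0
= 1081

1081


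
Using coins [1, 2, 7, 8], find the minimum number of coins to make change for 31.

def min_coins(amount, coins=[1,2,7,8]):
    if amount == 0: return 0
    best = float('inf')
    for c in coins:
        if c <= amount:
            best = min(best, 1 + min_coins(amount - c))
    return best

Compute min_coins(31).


Building up with DP:
min_coins(0) = 0
min_coins(1) = min(1+min_coins(0)=1+0=1) = 1
min_coins(2) = min(1+min_coins(1)=1+1=2, 1+min_coins(0)=1+0=1) = 1
min_coins(3) = min(1+min_coins(2)=1+1=2, 1+min_coins(1)=1+1=2) = 2
min_coins(4) = min(1+min_coins(3)=1+2=3, 1+min_coins(2)=1+1=2) = 2
min_coins(5) = min(1+min_coins(4)=1+2=3, 1+min_coins(3)=1+2=3) = 3
min_coins(6) = min(1+min_coins(5)=1+3=4, 1+min_coins(4)=1+2=3) = 3
min_coins(7) = min(1+min_coins(6)=1+3=4, 1+min_coins(5)=1+3=4, 1+min_coins(0)=1+0=1) = 1
min_coins(8) = min(1+min_coins(7)=1+1=2, 1+min_coins(6)=1+3=4, 1+min_coins(1)=1+1=2, 1+min_coins(0)=1+0=1) = 1
min_coins(9) = min(1+min_coins(8)=1+1=2, 1+min_coins(7)=1+1=2, 1+min_coins(2)=1+1=2, 1+min_coins(1)=1+1=2) = 2
min_coins(10) = min(1+min_coins(9)=1+2=3, 1+min_coins(8)=1+1=2, 1+min_coins(3)=1+2=3, 1+min_coins(2)=1+1=2) = 2
min_coins(11) = min(1+min_coins(10)=1+2=3, 1+min_coins(9)=1+2=3, 1+min_coins(4)=1+2=3, 1+min_coins(3)=1+2=3) = 3
min_coins(12) = min(1+min_coins(11)=1+3=4, 1+min_coins(10)=1+2=3, 1+min_coins(5)=1+3=4, 1+min_coins(4)=1+2=3) = 3
min_coins(13) = min(1+min_coins(12)=1+3=4, 1+min_coins(11)=1+3=4, 1+min_coins(6)=1+3=4, 1+min_coins(5)=1+3=4) = 4
min_coins(14) = min(1+min_coins(13)=1+4=5, 1+min_coins(12)=1+3=4, 1+min_coins(7)=1+1=2, 1+min_coins(6)=1+3=4) = 2
min_coins(15) = min(1+min_coins(14)=1+2=3, 1+min_coins(13)=1+4=5, 1+min_coins(8)=1+1=2, 1+min_coins(7)=1+1=2) = 2
min_coins(16) = min(1+min_coins(15)=1+2=3, 1+min_coins(14)=1+2=3, 1+min_coins(9)=1+2=3, 1+min_coins(8)=1+1=2) = 2
min_coins(17) = min(1+min_coins(16)=1+2=3, 1+min_coins(15)=1+2=3, 1+min_coins(10)=1+2=3, 1+min_coins(9)=1+2=3) = 3
min_coins(18) = min(1+min_coins(17)=1+3=4, 1+min_coins(16)=1+2=3, 1+min_coins(11)=1+3=4, 1+min_coins(10)=1+2=3) = 3
min_coins(19) = min(1+min_coins(18)=1+3=4, 1+min_coins(17)=1+3=4, 1+min_coins(12)=1+3=4, 1+min_coins(11)=1+3=4) = 4
min_coins(20) = min(1+min_coins(19)=1+4=5, 1+min_coins(18)=1+3=4, 1+min_coins(13)=1+4=5, 1+min_coins(12)=1+3=4) = 4
min_coins(21) = min(1+min_coins(20)=1+4=5, 1+min_coins(19)=1+4=5, 1+min_coins(14)=1+2=3, 1+min_coins(13)=1+4=5) = 3
min_coins(22) = min(1+min_coins(21)=1+3=4, 1+min_coins(20)=1+4=5, 1+min_coins(15)=1+2=3, 1+min_coins(14)=1+2=3) = 3
min_coins(23) = min(1+min_coins(22)=1+3=4, 1+min_coins(21)=1+3=4, 1+min_coins(16)=1+2=3, 1+min_coins(15)=1+2=3) = 3
min_coins(24) = min(1+min_coins(23)=1+3=4, 1+min_coins(22)=1+3=4, 1+min_coins(17)=1+3=4, 1+min_coins(16)=1+2=3) = 3
min_coins(25) = min(1+min_coins(24)=1+3=4, 1+min_coins(23)=1+3=4, 1+min_coins(18)=1+3=4, 1+min_coins(17)=1+3=4) = 4
min_coins(26) = min(1+min_coins(25)=1+4=5, 1+min_coins(24)=1+3=4, 1+min_coins(19)=1+4=5, 1+min_coins(18)=1+3=4) = 4
min_coins(27) = min(1+min_coins(26)=1+4=5, 1+min_coins(25)=1+4=5, 1+min_coins(20)=1+4=5, 1+min_coins(19)=1+4=5) = 5
min_coins(28) = min(1+min_coins(27)=1+5=6, 1+min_coins(26)=1+4=5, 1+min_coins(21)=1+3=4, 1+min_coins(20)=1+4=5) = 4
min_coins(29) = min(1+min_coins(28)=1+4=5, 1+min_coins(27)=1+5=6, 1+min_coins(22)=1+3=4, 1+min_coins(21)=1+3=4) = 4
min_coins(30) = min(1+min_coins(29)=1+4=5, 1+min_coins(28)=1+4=5, 1+min_coins(23)=1+3=4, 1+min_coins(22)=1+3=4) = 4
min_coins(31) = min(1+min_coins(30)=1+4=5, 1+min_coins(29)=1+4=5, 1+min_coins(24)=1+3=4, 1+min_coins(23)=1+3=4) = 4

4


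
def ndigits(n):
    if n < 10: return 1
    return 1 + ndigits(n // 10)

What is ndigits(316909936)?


ndigits(316909936) = 1 + ndigits(31690993)
ndigits(31690993) = 1 + ndigits(3169099)
ndigits(3169099) = 1 + ndigits(316909)
ndigits(316909) = 1 + ndigits(31690)
ndigits(31690) = 1 + ndigits(3169)
ndigits(3169) = 1 + ndigits(316)
ndigits(316) = 1 + ndigits(31)
ndigits(31) = 1 + ndigits(3)
ndigits(3) = 1  (base case: 3 < 10)
Unwinding: 1 + 1 + 1 + 1 + 1 + 1 + 1 + 1 + 1 = 9

9


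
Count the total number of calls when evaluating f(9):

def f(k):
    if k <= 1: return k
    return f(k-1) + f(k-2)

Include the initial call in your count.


Let C(n) = total calls for f(n)
C(0) = 1, C(1) = 1
C(2) = 1 + C(1) + C(0) = 1 + 1 + 1 = 3
C(3) = 1 + C(2) + C(1) = 1 + 3 + 1 = 5
C(4) = 1 + C(3) + C(2) = 1 + 5 + 3 = 9
C(5) = 1 + C(4) + C(3) = 1 + 9 + 5 = 15
C(6) = 1 + C(5) + C(4) = 1 + 15 + 9 = 25
C(7) = 1 + C(6) + C(5) = 1 + 25 + 15 = 41
C(8) = 1 + C(7) + C(6) = 1 + 41 + 25 = 67
C(9) = 1 + C(8) + C(7) = 1 + 67 + 41 = 109

109


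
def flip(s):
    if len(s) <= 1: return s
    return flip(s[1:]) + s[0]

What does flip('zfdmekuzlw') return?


flip('zfdmekuzlw') = flip('fdmekuzlw') + 'z'
flip('fdmekuzlw') = flip('dmekuzlw') + 'f'
flip('dmekuzlw') = flip('mekuzlw') + 'd'
flip('mekuzlw') = flip('ekuzlw') + 'm'
flip('ekuzlw') = flip('kuzlw') + 'e'
flip('kuzlw') = flip('uzlw') + 'k'
flip('uzlw') = flip('zlw') + 'u'
flip('zlw') = flip('lw') + 'z'
flip('lw') = flip('w') + 'l'
flip('w') = 'w'  (base case)
Concatenating: 'w' + 'l' + 'z' + 'u' + 'k' + 'e' + 'm' + 'd' + 'f' + 'z' = 'wlzukemdfz'

wlzukemdfz


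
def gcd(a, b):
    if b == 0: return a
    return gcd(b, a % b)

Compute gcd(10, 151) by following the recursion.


gcd(10, 151) = gcd(151, 10)
gcd(151, 10) = gcd(10, 1)
gcd(10, 1) = gcd(1, 0)
gcd(1, 0) = 1  (base case)

1


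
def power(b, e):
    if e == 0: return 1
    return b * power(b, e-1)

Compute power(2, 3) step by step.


power(2, 3)
= 2 * power(2, 2)
= 2 * 2 * power(2, 1)
= 2 * 2 * 2 * power(2, 0)
= 2 * 2 * 2 * 1
= 8

8


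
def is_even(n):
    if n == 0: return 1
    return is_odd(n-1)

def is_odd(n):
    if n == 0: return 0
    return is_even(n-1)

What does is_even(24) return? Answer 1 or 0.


is_even(24) = is_odd(23)
is_odd(23) = is_even(22)
is_even(22) = is_odd(21)
is_odd(21) = is_even(20)
is_even(20) = is_odd(19)
is_odd(19) = is_even(18)
is_even(18) = is_odd(17)
is_odd(17) = is_even(16)
is_even(16) = is_odd(15)
is_odd(15) = is_even(14)
is_even(14) = is_odd(13)
is_odd(13) = is_even(12)
is_even(12) = is_odd(11)
is_odd(11) = is_even(10)
is_even(10) = is_odd(9)
is_odd(9) = is_even(8)
is_even(8) = is_odd(7)
is_odd(7) = is_even(6)
is_even(6) = is_odd(5)
is_odd(5) = is_even(4)
is_even(4) = is_odd(3)
is_odd(3) = is_even(2)
is_even(2) = is_odd(1)
is_odd(1) = is_even(0)
is_even(0) = 1  (base case)
Result: 1

1


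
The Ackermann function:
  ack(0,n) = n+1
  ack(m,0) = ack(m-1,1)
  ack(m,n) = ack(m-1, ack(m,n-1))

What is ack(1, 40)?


ack(1, 40) = ack(0, ack(1, 39))
  ack(1, 39) = ack(0, ack(1, 38))
    ack(1, 38) = ack(0, ack(1, 37))
      ack(1, 37) = ack(0, ack(1, 36))
        ack(1, 36) = ack(0, ack(1, 35))
          ack(1, 35) = ack(0, ack(1, 34))
          ack(1, 34) = ack(0, ack(1, 33))
          ack(1, 33) = ack(0, ack(1, 32))
          ack(1, 32) = ack(0, ack(1, 31))
          ack(1, 31) = ack(0, ack(1, 30))
          ack(1, 30) = ack(0, ack(1, 29))
          ack(1, 29) = ack(0, ack(1, 28))
          ack(1, 28) = ack(0, ack(1, 27))
          ack(1, 27) = ack(0, ack(1, 26))
          ack(1, 26) = ack(0, ack(1, 25))
          ack(1, 25) = ack(0, ack(1, 24))
          ack(1, 24) = ack(0, ack(1, 23))
          ack(1, 23) = ack(0, ack(1, 22))
          ack(1, 22) = ack(0, ack(1, 21))
          ack(1, 21) = ack(0, ack(1, 20))
          ack(1, 20) = ack(0, ack(1, 19))
          ack(1, 19) = ack(0, ack(1, 18))
          ack(1, 18) = ack(0, ack(1, 17))
          ack(1, 17) = ack(0, ack(1, 16))
          ack(1, 16) = ack(0, ack(1, 15))
... (trace truncated)
Result: ack(1, 40) = 42

42


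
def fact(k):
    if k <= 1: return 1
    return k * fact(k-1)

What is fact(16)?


fact(16)
= 16 * fact(15)
= 16 * 15 * fact(14)
= 16 * 15 * 14 * fact(13)
= 16 * 15 * 14 * 13 * fact(12)
= 16 * 15 * 14 * 13 * 12 * fact(11)
= 16 * 15 * 14 * 13 * 12 * 11 * fact(10)
= 16 * 15 * 14 * 13 * 12 * 11 * 10 * fact(9)
= 16 * 15 * 14 * 13 * 12 * 11 * 10 * 9 * fact(8)
= 16 * 15 * 14 * 13 * 12 * 11 * 10 * 9 * 8 * fact(7)
= 16 * 15 * 14 * 13 * 12 * 11 * 10 * 9 * 8 * 7 * fact(6)
= 16 * 15 * 14 * 13 * 12 * 11 * 10 * 9 * 8 * 7 * 6 * fact(5)
= 16 * 15 * 14 * 13 * 12 * 11 * 10 * 9 * 8 * 7 * 6 * 5 * fact(4)
= 16 * 15 * 14 * 13 * 12 * 11 * 10 * 9 * 8 * 7 * 6 * 5 * 4 * fact(3)
= 16 * 15 * 14 * 13 * 12 * 11 * 10 * 9 * 8 * 7 * 6 * 5 * 4 * 3 * fact(2)
= 16 * 15 * 14 * 13 * 12 * 11 * 10 * 9 * 8 * 7 * 6 * 5 * 4 * 3 * 2 * fact(1)
= 16 * 15 * 14 * 13 * 12 * 11 * 10 * 9 * 8 * 7 * 6 * 5 * 4 * 3 * 2 * 1
= 20922789888000

20922789888000


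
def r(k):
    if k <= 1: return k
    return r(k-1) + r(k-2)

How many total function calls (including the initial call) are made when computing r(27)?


Let C(n) = total calls for r(n)
C(0) = 1, C(1) = 1
C(2) = 1 + C(1) + C(0) = 1 + 1 + 1 = 3
C(3) = 1 + C(2) + C(1) = 1 + 3 + 1 = 5
C(4) = 1 + C(3) + C(2) = 1 + 5 + 3 = 9
C(5) = 1 + C(4) + C(3) = 1 + 9 + 5 = 15
C(6) = 1 + C(5) + C(4) = 1 + 15 + 9 = 25
C(7) = 1 + C(6) + C(5) = 1 + 25 + 15 = 41
C(8) = 1 + C(7) + C(6) = 1 + 41 + 25 = 67
C(9) = 1 + C(8) + C(7) = 1 + 67 + 41 = 109
C(10) = 1 + C(9) + C(8) = 1 + 109 + 67 = 177
C(11) = 1 + C(10) + C(9) = 1 + 177 + 109 = 287
C(12) = 1 + C(11) + C(10) = 1 + 287 + 177 = 465
C(13) = 1 + C(12) + C(11) = 1 + 465 + 287 = 753
C(14) = 1 + C(13) + C(12) = 1 + 753 + 465 = 1219
C(15) = 1 + C(14) + C(13) = 1 + 1219 + 753 = 1973
C(16) = 1 + C(15) + C(14) = 1 + 1973 + 1219 = 3193
C(17) = 1 + C(16) + C(15) = 1 + 3193 + 1973 = 5167
C(18) = 1 + C(17) + C(16) = 1 + 5167 + 3193 = 8361
C(19) = 1 + C(18) + C(17) = 1 + 8361 + 5167 = 13529
C(20) = 1 + C(19) + C(18) = 1 + 13529 + 8361 = 21891
C(21) = 1 + C(20) + C(19) = 1 + 21891 + 13529 = 35421
C(22) = 1 + C(21) + C(20) = 1 + 35421 + 21891 = 57313
C(23) = 1 + C(22) + C(21) = 1 + 57313 + 35421 = 92735
C(24) = 1 + C(23) + C(22) = 1 + 92735 + 57313 = 150049
C(25) = 1 + C(24) + C(23) = 1 + 150049 + 92735 = 242785
C(26) = 1 + C(25) + C(24) = 1 + 242785 + 150049 = 392835
C(27) = 1 + C(26) + C(25) = 1 + 392835 + 242785 = 635621

635621


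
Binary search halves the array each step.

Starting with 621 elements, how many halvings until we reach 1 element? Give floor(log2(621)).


621 / 2 = 310
310 / 2 = 155
155 / 2 = 77
77 / 2 = 38
38 / 2 = 19
19 / 2 = 9
9 / 2 = 4
4 / 2 = 2
2 / 2 = 1
Reached 1 after 9 halvings

9


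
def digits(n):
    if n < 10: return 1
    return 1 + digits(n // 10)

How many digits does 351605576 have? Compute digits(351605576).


digits(351605576) = 1 + digits(35160557)
digits(35160557) = 1 + digits(3516055)
digits(3516055) = 1 + digits(351605)
digits(351605) = 1 + digits(35160)
digits(35160) = 1 + digits(3516)
digits(3516) = 1 + digits(351)
digits(351) = 1 + digits(35)
digits(35) = 1 + digits(3)
digits(3) = 1  (base case: 3 < 10)
Unwinding: 1 + 1 + 1 + 1 + 1 + 1 + 1 + 1 + 1 = 9

9
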